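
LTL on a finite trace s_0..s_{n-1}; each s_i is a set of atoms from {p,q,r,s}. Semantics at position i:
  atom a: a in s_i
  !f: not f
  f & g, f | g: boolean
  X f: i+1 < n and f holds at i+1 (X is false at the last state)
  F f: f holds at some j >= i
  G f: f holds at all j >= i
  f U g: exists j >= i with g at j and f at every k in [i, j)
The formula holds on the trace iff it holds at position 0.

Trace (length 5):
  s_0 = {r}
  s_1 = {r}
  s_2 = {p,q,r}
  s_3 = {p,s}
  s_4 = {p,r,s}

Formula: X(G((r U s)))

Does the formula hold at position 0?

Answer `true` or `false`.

Answer: true

Derivation:
s_0={r}: X(G((r U s)))=True G((r U s))=True (r U s)=True r=True s=False
s_1={r}: X(G((r U s)))=True G((r U s))=True (r U s)=True r=True s=False
s_2={p,q,r}: X(G((r U s)))=True G((r U s))=True (r U s)=True r=True s=False
s_3={p,s}: X(G((r U s)))=True G((r U s))=True (r U s)=True r=False s=True
s_4={p,r,s}: X(G((r U s)))=False G((r U s))=True (r U s)=True r=True s=True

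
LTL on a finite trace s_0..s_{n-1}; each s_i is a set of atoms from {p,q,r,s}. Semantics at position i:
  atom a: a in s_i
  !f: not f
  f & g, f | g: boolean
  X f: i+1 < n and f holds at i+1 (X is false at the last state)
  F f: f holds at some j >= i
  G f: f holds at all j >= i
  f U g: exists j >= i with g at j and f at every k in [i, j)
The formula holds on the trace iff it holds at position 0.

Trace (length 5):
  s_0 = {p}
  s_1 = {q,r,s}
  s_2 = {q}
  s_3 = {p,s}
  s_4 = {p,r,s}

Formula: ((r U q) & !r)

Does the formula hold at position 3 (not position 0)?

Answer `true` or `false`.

s_0={p}: ((r U q) & !r)=False (r U q)=False r=False q=False !r=True
s_1={q,r,s}: ((r U q) & !r)=False (r U q)=True r=True q=True !r=False
s_2={q}: ((r U q) & !r)=True (r U q)=True r=False q=True !r=True
s_3={p,s}: ((r U q) & !r)=False (r U q)=False r=False q=False !r=True
s_4={p,r,s}: ((r U q) & !r)=False (r U q)=False r=True q=False !r=False
Evaluating at position 3: result = False

Answer: false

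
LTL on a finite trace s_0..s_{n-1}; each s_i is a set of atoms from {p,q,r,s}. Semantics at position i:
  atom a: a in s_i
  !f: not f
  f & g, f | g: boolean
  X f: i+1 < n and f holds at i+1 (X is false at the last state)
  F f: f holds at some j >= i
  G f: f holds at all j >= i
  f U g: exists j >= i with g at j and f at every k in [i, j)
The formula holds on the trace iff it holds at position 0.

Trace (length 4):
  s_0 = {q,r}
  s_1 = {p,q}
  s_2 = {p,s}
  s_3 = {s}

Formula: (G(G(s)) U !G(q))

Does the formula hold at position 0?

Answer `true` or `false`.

s_0={q,r}: (G(G(s)) U !G(q))=True G(G(s))=False G(s)=False s=False !G(q)=True G(q)=False q=True
s_1={p,q}: (G(G(s)) U !G(q))=True G(G(s))=False G(s)=False s=False !G(q)=True G(q)=False q=True
s_2={p,s}: (G(G(s)) U !G(q))=True G(G(s))=True G(s)=True s=True !G(q)=True G(q)=False q=False
s_3={s}: (G(G(s)) U !G(q))=True G(G(s))=True G(s)=True s=True !G(q)=True G(q)=False q=False

Answer: true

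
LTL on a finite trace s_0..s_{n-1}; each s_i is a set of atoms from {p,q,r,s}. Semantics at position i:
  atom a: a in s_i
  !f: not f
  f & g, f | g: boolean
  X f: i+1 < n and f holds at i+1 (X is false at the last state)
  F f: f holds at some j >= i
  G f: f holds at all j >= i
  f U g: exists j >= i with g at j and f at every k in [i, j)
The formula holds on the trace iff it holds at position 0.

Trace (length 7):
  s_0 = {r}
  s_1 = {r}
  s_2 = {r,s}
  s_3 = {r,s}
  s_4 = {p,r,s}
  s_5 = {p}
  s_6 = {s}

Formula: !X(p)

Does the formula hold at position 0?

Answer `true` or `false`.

s_0={r}: !X(p)=True X(p)=False p=False
s_1={r}: !X(p)=True X(p)=False p=False
s_2={r,s}: !X(p)=True X(p)=False p=False
s_3={r,s}: !X(p)=False X(p)=True p=False
s_4={p,r,s}: !X(p)=False X(p)=True p=True
s_5={p}: !X(p)=True X(p)=False p=True
s_6={s}: !X(p)=True X(p)=False p=False

Answer: true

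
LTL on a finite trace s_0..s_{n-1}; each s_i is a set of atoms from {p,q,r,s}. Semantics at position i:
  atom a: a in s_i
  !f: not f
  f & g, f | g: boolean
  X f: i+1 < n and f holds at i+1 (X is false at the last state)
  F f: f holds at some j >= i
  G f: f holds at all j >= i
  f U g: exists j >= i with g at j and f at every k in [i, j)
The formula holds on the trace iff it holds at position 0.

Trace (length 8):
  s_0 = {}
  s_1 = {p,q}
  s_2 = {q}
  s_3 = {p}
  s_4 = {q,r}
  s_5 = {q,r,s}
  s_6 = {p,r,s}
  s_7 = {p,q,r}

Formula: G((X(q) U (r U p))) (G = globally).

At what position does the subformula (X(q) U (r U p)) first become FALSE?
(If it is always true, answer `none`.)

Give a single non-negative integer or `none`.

Answer: 2

Derivation:
s_0={}: (X(q) U (r U p))=True X(q)=True q=False (r U p)=False r=False p=False
s_1={p,q}: (X(q) U (r U p))=True X(q)=True q=True (r U p)=True r=False p=True
s_2={q}: (X(q) U (r U p))=False X(q)=False q=True (r U p)=False r=False p=False
s_3={p}: (X(q) U (r U p))=True X(q)=True q=False (r U p)=True r=False p=True
s_4={q,r}: (X(q) U (r U p))=True X(q)=True q=True (r U p)=True r=True p=False
s_5={q,r,s}: (X(q) U (r U p))=True X(q)=False q=True (r U p)=True r=True p=False
s_6={p,r,s}: (X(q) U (r U p))=True X(q)=True q=False (r U p)=True r=True p=True
s_7={p,q,r}: (X(q) U (r U p))=True X(q)=False q=True (r U p)=True r=True p=True
G((X(q) U (r U p))) holds globally = False
First violation at position 2.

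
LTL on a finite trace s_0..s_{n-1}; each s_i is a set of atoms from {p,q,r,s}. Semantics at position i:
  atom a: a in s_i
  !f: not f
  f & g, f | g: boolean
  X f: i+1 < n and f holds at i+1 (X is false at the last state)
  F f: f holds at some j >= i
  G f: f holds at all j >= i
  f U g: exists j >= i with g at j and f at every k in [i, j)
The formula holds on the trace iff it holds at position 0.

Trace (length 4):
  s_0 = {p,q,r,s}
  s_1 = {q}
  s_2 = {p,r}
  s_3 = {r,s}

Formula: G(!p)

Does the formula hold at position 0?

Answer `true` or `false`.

Answer: false

Derivation:
s_0={p,q,r,s}: G(!p)=False !p=False p=True
s_1={q}: G(!p)=False !p=True p=False
s_2={p,r}: G(!p)=False !p=False p=True
s_3={r,s}: G(!p)=True !p=True p=False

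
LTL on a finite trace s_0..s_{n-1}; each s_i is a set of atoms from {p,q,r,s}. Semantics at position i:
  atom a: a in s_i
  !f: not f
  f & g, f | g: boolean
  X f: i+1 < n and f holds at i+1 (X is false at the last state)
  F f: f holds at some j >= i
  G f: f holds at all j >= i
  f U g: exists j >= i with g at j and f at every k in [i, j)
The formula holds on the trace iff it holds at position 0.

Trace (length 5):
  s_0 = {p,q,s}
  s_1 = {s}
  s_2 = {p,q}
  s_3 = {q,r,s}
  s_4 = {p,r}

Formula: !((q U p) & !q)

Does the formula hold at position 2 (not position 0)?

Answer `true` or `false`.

Answer: true

Derivation:
s_0={p,q,s}: !((q U p) & !q)=True ((q U p) & !q)=False (q U p)=True q=True p=True !q=False
s_1={s}: !((q U p) & !q)=True ((q U p) & !q)=False (q U p)=False q=False p=False !q=True
s_2={p,q}: !((q U p) & !q)=True ((q U p) & !q)=False (q U p)=True q=True p=True !q=False
s_3={q,r,s}: !((q U p) & !q)=True ((q U p) & !q)=False (q U p)=True q=True p=False !q=False
s_4={p,r}: !((q U p) & !q)=False ((q U p) & !q)=True (q U p)=True q=False p=True !q=True
Evaluating at position 2: result = True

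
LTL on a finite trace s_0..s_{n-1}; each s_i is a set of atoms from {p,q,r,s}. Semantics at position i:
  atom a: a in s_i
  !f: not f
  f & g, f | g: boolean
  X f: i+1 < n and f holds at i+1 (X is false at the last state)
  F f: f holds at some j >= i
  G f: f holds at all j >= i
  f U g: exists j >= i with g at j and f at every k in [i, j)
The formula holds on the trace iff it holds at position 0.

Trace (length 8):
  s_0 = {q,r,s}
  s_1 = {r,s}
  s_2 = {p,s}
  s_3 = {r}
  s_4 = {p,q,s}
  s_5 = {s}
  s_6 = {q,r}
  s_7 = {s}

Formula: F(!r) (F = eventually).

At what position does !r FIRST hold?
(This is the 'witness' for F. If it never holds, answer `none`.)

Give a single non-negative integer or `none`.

Answer: 2

Derivation:
s_0={q,r,s}: !r=False r=True
s_1={r,s}: !r=False r=True
s_2={p,s}: !r=True r=False
s_3={r}: !r=False r=True
s_4={p,q,s}: !r=True r=False
s_5={s}: !r=True r=False
s_6={q,r}: !r=False r=True
s_7={s}: !r=True r=False
F(!r) holds; first witness at position 2.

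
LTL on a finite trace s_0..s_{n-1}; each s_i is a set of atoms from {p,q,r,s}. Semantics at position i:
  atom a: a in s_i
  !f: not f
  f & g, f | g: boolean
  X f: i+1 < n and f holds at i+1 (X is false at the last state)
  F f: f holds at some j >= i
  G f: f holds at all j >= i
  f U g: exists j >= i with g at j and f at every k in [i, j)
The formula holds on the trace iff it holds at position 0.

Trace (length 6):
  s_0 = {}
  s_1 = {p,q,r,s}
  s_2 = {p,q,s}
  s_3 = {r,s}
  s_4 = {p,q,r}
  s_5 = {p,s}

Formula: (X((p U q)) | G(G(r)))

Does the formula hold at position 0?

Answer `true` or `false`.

Answer: true

Derivation:
s_0={}: (X((p U q)) | G(G(r)))=True X((p U q))=True (p U q)=False p=False q=False G(G(r))=False G(r)=False r=False
s_1={p,q,r,s}: (X((p U q)) | G(G(r)))=True X((p U q))=True (p U q)=True p=True q=True G(G(r))=False G(r)=False r=True
s_2={p,q,s}: (X((p U q)) | G(G(r)))=False X((p U q))=False (p U q)=True p=True q=True G(G(r))=False G(r)=False r=False
s_3={r,s}: (X((p U q)) | G(G(r)))=True X((p U q))=True (p U q)=False p=False q=False G(G(r))=False G(r)=False r=True
s_4={p,q,r}: (X((p U q)) | G(G(r)))=False X((p U q))=False (p U q)=True p=True q=True G(G(r))=False G(r)=False r=True
s_5={p,s}: (X((p U q)) | G(G(r)))=False X((p U q))=False (p U q)=False p=True q=False G(G(r))=False G(r)=False r=False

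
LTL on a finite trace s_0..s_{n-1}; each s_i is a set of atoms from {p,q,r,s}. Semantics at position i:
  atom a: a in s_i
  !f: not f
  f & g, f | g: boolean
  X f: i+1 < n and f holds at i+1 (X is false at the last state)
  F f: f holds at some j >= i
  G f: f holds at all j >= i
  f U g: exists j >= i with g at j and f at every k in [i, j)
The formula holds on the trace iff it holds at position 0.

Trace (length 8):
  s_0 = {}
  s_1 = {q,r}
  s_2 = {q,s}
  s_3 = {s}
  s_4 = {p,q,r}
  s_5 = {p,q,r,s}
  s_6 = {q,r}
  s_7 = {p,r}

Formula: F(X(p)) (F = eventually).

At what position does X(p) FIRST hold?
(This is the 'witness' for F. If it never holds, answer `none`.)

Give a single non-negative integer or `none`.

Answer: 3

Derivation:
s_0={}: X(p)=False p=False
s_1={q,r}: X(p)=False p=False
s_2={q,s}: X(p)=False p=False
s_3={s}: X(p)=True p=False
s_4={p,q,r}: X(p)=True p=True
s_5={p,q,r,s}: X(p)=False p=True
s_6={q,r}: X(p)=True p=False
s_7={p,r}: X(p)=False p=True
F(X(p)) holds; first witness at position 3.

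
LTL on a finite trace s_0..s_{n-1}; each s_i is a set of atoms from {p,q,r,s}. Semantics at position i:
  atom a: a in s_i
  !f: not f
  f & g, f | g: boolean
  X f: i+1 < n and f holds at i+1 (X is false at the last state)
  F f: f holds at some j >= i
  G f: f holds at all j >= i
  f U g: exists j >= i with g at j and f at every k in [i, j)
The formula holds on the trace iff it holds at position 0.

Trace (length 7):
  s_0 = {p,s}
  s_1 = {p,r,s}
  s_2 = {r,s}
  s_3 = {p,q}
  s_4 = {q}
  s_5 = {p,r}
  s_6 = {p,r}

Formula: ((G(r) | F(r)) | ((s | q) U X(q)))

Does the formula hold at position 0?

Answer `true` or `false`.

s_0={p,s}: ((G(r) | F(r)) | ((s | q) U X(q)))=True (G(r) | F(r))=True G(r)=False r=False F(r)=True ((s | q) U X(q))=True (s | q)=True s=True q=False X(q)=False
s_1={p,r,s}: ((G(r) | F(r)) | ((s | q) U X(q)))=True (G(r) | F(r))=True G(r)=False r=True F(r)=True ((s | q) U X(q))=True (s | q)=True s=True q=False X(q)=False
s_2={r,s}: ((G(r) | F(r)) | ((s | q) U X(q)))=True (G(r) | F(r))=True G(r)=False r=True F(r)=True ((s | q) U X(q))=True (s | q)=True s=True q=False X(q)=True
s_3={p,q}: ((G(r) | F(r)) | ((s | q) U X(q)))=True (G(r) | F(r))=True G(r)=False r=False F(r)=True ((s | q) U X(q))=True (s | q)=True s=False q=True X(q)=True
s_4={q}: ((G(r) | F(r)) | ((s | q) U X(q)))=True (G(r) | F(r))=True G(r)=False r=False F(r)=True ((s | q) U X(q))=False (s | q)=True s=False q=True X(q)=False
s_5={p,r}: ((G(r) | F(r)) | ((s | q) U X(q)))=True (G(r) | F(r))=True G(r)=True r=True F(r)=True ((s | q) U X(q))=False (s | q)=False s=False q=False X(q)=False
s_6={p,r}: ((G(r) | F(r)) | ((s | q) U X(q)))=True (G(r) | F(r))=True G(r)=True r=True F(r)=True ((s | q) U X(q))=False (s | q)=False s=False q=False X(q)=False

Answer: true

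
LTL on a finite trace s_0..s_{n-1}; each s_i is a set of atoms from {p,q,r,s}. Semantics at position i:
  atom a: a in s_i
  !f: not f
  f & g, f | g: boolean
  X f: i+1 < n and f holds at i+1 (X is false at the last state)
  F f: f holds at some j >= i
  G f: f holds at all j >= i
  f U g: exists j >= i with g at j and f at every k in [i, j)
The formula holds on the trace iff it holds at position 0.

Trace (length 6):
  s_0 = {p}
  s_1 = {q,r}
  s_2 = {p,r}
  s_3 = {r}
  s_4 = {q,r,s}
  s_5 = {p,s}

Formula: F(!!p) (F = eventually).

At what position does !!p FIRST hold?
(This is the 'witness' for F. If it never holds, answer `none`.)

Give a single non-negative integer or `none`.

s_0={p}: !!p=True !p=False p=True
s_1={q,r}: !!p=False !p=True p=False
s_2={p,r}: !!p=True !p=False p=True
s_3={r}: !!p=False !p=True p=False
s_4={q,r,s}: !!p=False !p=True p=False
s_5={p,s}: !!p=True !p=False p=True
F(!!p) holds; first witness at position 0.

Answer: 0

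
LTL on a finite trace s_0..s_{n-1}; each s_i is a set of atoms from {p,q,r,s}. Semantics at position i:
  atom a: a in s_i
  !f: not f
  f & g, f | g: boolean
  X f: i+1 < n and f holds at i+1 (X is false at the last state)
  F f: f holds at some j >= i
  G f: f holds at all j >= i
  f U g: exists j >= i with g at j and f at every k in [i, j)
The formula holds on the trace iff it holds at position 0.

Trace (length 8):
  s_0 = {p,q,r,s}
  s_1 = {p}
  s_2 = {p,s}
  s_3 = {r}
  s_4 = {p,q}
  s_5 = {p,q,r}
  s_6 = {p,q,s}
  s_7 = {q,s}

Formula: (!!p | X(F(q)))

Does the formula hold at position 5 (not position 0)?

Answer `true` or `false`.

s_0={p,q,r,s}: (!!p | X(F(q)))=True !!p=True !p=False p=True X(F(q))=True F(q)=True q=True
s_1={p}: (!!p | X(F(q)))=True !!p=True !p=False p=True X(F(q))=True F(q)=True q=False
s_2={p,s}: (!!p | X(F(q)))=True !!p=True !p=False p=True X(F(q))=True F(q)=True q=False
s_3={r}: (!!p | X(F(q)))=True !!p=False !p=True p=False X(F(q))=True F(q)=True q=False
s_4={p,q}: (!!p | X(F(q)))=True !!p=True !p=False p=True X(F(q))=True F(q)=True q=True
s_5={p,q,r}: (!!p | X(F(q)))=True !!p=True !p=False p=True X(F(q))=True F(q)=True q=True
s_6={p,q,s}: (!!p | X(F(q)))=True !!p=True !p=False p=True X(F(q))=True F(q)=True q=True
s_7={q,s}: (!!p | X(F(q)))=False !!p=False !p=True p=False X(F(q))=False F(q)=True q=True
Evaluating at position 5: result = True

Answer: true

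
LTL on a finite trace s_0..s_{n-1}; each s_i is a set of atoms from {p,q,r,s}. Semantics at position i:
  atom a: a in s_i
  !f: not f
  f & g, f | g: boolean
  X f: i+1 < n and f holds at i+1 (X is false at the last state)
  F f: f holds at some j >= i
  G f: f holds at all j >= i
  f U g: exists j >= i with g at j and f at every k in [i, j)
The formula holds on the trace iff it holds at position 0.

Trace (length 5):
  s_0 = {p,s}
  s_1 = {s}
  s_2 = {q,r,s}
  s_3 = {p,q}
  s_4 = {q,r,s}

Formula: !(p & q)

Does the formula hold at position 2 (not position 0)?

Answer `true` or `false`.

s_0={p,s}: !(p & q)=True (p & q)=False p=True q=False
s_1={s}: !(p & q)=True (p & q)=False p=False q=False
s_2={q,r,s}: !(p & q)=True (p & q)=False p=False q=True
s_3={p,q}: !(p & q)=False (p & q)=True p=True q=True
s_4={q,r,s}: !(p & q)=True (p & q)=False p=False q=True
Evaluating at position 2: result = True

Answer: true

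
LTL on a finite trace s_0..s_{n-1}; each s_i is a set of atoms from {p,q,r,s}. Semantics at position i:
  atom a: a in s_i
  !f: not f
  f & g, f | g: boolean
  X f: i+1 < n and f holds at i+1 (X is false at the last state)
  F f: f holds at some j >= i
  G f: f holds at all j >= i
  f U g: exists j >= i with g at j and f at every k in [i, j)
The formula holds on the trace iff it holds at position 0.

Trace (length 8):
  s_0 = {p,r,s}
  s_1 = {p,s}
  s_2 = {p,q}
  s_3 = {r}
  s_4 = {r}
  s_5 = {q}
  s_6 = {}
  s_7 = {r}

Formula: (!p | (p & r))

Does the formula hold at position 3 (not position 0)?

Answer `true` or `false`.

Answer: true

Derivation:
s_0={p,r,s}: (!p | (p & r))=True !p=False p=True (p & r)=True r=True
s_1={p,s}: (!p | (p & r))=False !p=False p=True (p & r)=False r=False
s_2={p,q}: (!p | (p & r))=False !p=False p=True (p & r)=False r=False
s_3={r}: (!p | (p & r))=True !p=True p=False (p & r)=False r=True
s_4={r}: (!p | (p & r))=True !p=True p=False (p & r)=False r=True
s_5={q}: (!p | (p & r))=True !p=True p=False (p & r)=False r=False
s_6={}: (!p | (p & r))=True !p=True p=False (p & r)=False r=False
s_7={r}: (!p | (p & r))=True !p=True p=False (p & r)=False r=True
Evaluating at position 3: result = True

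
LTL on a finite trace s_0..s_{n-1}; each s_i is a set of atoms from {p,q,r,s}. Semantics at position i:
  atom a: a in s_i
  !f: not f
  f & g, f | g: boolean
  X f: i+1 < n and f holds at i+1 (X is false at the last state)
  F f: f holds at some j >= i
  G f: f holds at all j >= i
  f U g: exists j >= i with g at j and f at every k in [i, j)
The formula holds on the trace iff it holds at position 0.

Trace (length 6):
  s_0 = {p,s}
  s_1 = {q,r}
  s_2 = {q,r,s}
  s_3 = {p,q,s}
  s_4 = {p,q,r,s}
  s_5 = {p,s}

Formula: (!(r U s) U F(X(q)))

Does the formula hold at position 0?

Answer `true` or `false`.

Answer: true

Derivation:
s_0={p,s}: (!(r U s) U F(X(q)))=True !(r U s)=False (r U s)=True r=False s=True F(X(q))=True X(q)=True q=False
s_1={q,r}: (!(r U s) U F(X(q)))=True !(r U s)=False (r U s)=True r=True s=False F(X(q))=True X(q)=True q=True
s_2={q,r,s}: (!(r U s) U F(X(q)))=True !(r U s)=False (r U s)=True r=True s=True F(X(q))=True X(q)=True q=True
s_3={p,q,s}: (!(r U s) U F(X(q)))=True !(r U s)=False (r U s)=True r=False s=True F(X(q))=True X(q)=True q=True
s_4={p,q,r,s}: (!(r U s) U F(X(q)))=False !(r U s)=False (r U s)=True r=True s=True F(X(q))=False X(q)=False q=True
s_5={p,s}: (!(r U s) U F(X(q)))=False !(r U s)=False (r U s)=True r=False s=True F(X(q))=False X(q)=False q=False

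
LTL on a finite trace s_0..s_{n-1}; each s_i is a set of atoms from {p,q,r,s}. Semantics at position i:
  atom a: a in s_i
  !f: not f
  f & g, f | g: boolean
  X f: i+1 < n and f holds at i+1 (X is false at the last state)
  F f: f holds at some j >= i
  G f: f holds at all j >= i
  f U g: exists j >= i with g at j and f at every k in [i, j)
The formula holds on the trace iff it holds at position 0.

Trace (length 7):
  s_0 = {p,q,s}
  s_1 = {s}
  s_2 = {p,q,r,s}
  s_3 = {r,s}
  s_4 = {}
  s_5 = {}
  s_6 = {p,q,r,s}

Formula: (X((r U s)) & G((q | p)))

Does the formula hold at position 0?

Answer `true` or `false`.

s_0={p,q,s}: (X((r U s)) & G((q | p)))=False X((r U s))=True (r U s)=True r=False s=True G((q | p))=False (q | p)=True q=True p=True
s_1={s}: (X((r U s)) & G((q | p)))=False X((r U s))=True (r U s)=True r=False s=True G((q | p))=False (q | p)=False q=False p=False
s_2={p,q,r,s}: (X((r U s)) & G((q | p)))=False X((r U s))=True (r U s)=True r=True s=True G((q | p))=False (q | p)=True q=True p=True
s_3={r,s}: (X((r U s)) & G((q | p)))=False X((r U s))=False (r U s)=True r=True s=True G((q | p))=False (q | p)=False q=False p=False
s_4={}: (X((r U s)) & G((q | p)))=False X((r U s))=False (r U s)=False r=False s=False G((q | p))=False (q | p)=False q=False p=False
s_5={}: (X((r U s)) & G((q | p)))=False X((r U s))=True (r U s)=False r=False s=False G((q | p))=False (q | p)=False q=False p=False
s_6={p,q,r,s}: (X((r U s)) & G((q | p)))=False X((r U s))=False (r U s)=True r=True s=True G((q | p))=True (q | p)=True q=True p=True

Answer: false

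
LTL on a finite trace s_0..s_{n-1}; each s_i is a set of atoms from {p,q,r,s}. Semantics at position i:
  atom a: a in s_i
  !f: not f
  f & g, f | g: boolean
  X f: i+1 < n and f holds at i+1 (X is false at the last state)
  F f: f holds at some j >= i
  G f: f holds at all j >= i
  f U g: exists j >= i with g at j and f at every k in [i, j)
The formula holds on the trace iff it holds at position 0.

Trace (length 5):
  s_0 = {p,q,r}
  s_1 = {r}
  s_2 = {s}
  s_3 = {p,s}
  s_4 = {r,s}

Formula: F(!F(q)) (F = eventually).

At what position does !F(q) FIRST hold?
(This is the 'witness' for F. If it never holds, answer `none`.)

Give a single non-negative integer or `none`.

Answer: 1

Derivation:
s_0={p,q,r}: !F(q)=False F(q)=True q=True
s_1={r}: !F(q)=True F(q)=False q=False
s_2={s}: !F(q)=True F(q)=False q=False
s_3={p,s}: !F(q)=True F(q)=False q=False
s_4={r,s}: !F(q)=True F(q)=False q=False
F(!F(q)) holds; first witness at position 1.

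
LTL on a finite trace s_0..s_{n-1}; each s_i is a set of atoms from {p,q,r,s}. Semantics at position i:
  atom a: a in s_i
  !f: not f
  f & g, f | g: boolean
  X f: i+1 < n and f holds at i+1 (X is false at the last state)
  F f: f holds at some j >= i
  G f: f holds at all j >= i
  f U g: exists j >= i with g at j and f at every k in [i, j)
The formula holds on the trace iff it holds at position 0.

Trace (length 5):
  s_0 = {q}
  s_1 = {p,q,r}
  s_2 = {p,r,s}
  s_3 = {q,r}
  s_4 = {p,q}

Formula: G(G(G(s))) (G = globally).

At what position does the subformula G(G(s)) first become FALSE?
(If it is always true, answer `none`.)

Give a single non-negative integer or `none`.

s_0={q}: G(G(s))=False G(s)=False s=False
s_1={p,q,r}: G(G(s))=False G(s)=False s=False
s_2={p,r,s}: G(G(s))=False G(s)=False s=True
s_3={q,r}: G(G(s))=False G(s)=False s=False
s_4={p,q}: G(G(s))=False G(s)=False s=False
G(G(G(s))) holds globally = False
First violation at position 0.

Answer: 0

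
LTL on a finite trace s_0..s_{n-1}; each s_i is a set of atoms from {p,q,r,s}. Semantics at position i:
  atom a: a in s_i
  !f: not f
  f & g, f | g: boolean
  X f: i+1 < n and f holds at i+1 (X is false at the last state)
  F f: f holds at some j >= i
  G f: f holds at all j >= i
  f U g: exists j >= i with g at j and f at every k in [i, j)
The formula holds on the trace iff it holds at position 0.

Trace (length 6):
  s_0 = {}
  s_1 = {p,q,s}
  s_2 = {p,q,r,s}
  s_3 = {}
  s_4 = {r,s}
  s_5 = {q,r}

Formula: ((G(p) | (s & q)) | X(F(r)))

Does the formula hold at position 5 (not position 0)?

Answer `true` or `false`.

s_0={}: ((G(p) | (s & q)) | X(F(r)))=True (G(p) | (s & q))=False G(p)=False p=False (s & q)=False s=False q=False X(F(r))=True F(r)=True r=False
s_1={p,q,s}: ((G(p) | (s & q)) | X(F(r)))=True (G(p) | (s & q))=True G(p)=False p=True (s & q)=True s=True q=True X(F(r))=True F(r)=True r=False
s_2={p,q,r,s}: ((G(p) | (s & q)) | X(F(r)))=True (G(p) | (s & q))=True G(p)=False p=True (s & q)=True s=True q=True X(F(r))=True F(r)=True r=True
s_3={}: ((G(p) | (s & q)) | X(F(r)))=True (G(p) | (s & q))=False G(p)=False p=False (s & q)=False s=False q=False X(F(r))=True F(r)=True r=False
s_4={r,s}: ((G(p) | (s & q)) | X(F(r)))=True (G(p) | (s & q))=False G(p)=False p=False (s & q)=False s=True q=False X(F(r))=True F(r)=True r=True
s_5={q,r}: ((G(p) | (s & q)) | X(F(r)))=False (G(p) | (s & q))=False G(p)=False p=False (s & q)=False s=False q=True X(F(r))=False F(r)=True r=True
Evaluating at position 5: result = False

Answer: false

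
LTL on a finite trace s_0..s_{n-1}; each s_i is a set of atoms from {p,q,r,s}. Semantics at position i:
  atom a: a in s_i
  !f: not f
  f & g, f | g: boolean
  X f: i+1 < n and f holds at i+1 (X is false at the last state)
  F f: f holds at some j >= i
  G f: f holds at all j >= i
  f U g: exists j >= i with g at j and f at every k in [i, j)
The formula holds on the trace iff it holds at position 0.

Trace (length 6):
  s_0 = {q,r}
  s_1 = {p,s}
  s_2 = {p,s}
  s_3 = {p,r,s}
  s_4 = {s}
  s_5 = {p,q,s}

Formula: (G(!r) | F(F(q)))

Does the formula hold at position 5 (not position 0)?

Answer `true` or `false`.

s_0={q,r}: (G(!r) | F(F(q)))=True G(!r)=False !r=False r=True F(F(q))=True F(q)=True q=True
s_1={p,s}: (G(!r) | F(F(q)))=True G(!r)=False !r=True r=False F(F(q))=True F(q)=True q=False
s_2={p,s}: (G(!r) | F(F(q)))=True G(!r)=False !r=True r=False F(F(q))=True F(q)=True q=False
s_3={p,r,s}: (G(!r) | F(F(q)))=True G(!r)=False !r=False r=True F(F(q))=True F(q)=True q=False
s_4={s}: (G(!r) | F(F(q)))=True G(!r)=True !r=True r=False F(F(q))=True F(q)=True q=False
s_5={p,q,s}: (G(!r) | F(F(q)))=True G(!r)=True !r=True r=False F(F(q))=True F(q)=True q=True
Evaluating at position 5: result = True

Answer: true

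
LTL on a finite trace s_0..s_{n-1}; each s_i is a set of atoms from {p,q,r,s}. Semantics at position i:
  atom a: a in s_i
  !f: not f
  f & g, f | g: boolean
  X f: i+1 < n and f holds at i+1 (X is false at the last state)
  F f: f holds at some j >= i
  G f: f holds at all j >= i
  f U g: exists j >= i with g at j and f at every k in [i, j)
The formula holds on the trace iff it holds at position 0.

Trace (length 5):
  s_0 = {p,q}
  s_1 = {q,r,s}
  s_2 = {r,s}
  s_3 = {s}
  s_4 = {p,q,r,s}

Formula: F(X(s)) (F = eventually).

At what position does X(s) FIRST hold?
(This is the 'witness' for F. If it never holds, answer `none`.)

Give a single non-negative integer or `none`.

Answer: 0

Derivation:
s_0={p,q}: X(s)=True s=False
s_1={q,r,s}: X(s)=True s=True
s_2={r,s}: X(s)=True s=True
s_3={s}: X(s)=True s=True
s_4={p,q,r,s}: X(s)=False s=True
F(X(s)) holds; first witness at position 0.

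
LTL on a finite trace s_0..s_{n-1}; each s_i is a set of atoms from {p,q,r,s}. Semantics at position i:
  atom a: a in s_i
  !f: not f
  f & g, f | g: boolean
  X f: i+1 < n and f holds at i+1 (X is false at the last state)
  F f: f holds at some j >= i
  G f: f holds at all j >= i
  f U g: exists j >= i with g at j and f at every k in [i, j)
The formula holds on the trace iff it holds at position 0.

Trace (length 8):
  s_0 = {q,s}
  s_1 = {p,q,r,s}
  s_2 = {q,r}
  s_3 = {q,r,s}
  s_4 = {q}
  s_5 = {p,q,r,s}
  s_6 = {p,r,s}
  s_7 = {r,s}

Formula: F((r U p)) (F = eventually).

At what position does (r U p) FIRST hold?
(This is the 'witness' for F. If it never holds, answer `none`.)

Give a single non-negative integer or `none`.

Answer: 1

Derivation:
s_0={q,s}: (r U p)=False r=False p=False
s_1={p,q,r,s}: (r U p)=True r=True p=True
s_2={q,r}: (r U p)=False r=True p=False
s_3={q,r,s}: (r U p)=False r=True p=False
s_4={q}: (r U p)=False r=False p=False
s_5={p,q,r,s}: (r U p)=True r=True p=True
s_6={p,r,s}: (r U p)=True r=True p=True
s_7={r,s}: (r U p)=False r=True p=False
F((r U p)) holds; first witness at position 1.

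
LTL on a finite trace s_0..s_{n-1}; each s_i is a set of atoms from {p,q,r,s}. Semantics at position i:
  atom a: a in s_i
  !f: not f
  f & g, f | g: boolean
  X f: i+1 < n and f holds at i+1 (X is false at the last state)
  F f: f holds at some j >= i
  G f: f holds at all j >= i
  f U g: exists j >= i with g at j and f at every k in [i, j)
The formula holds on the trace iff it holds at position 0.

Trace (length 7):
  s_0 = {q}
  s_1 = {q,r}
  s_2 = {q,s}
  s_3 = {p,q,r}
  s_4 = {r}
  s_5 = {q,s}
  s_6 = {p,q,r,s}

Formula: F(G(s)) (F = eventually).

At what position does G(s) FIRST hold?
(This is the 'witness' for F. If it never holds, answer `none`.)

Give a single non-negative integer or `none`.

s_0={q}: G(s)=False s=False
s_1={q,r}: G(s)=False s=False
s_2={q,s}: G(s)=False s=True
s_3={p,q,r}: G(s)=False s=False
s_4={r}: G(s)=False s=False
s_5={q,s}: G(s)=True s=True
s_6={p,q,r,s}: G(s)=True s=True
F(G(s)) holds; first witness at position 5.

Answer: 5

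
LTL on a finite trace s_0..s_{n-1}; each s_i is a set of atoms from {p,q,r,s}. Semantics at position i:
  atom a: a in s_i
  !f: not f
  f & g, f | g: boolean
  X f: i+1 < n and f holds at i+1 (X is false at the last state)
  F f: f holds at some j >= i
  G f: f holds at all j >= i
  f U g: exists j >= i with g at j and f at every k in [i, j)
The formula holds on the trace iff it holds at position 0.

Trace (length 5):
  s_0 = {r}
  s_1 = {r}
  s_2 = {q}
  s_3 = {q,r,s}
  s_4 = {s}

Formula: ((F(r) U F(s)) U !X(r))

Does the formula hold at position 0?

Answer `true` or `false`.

s_0={r}: ((F(r) U F(s)) U !X(r))=True (F(r) U F(s))=True F(r)=True r=True F(s)=True s=False !X(r)=False X(r)=True
s_1={r}: ((F(r) U F(s)) U !X(r))=True (F(r) U F(s))=True F(r)=True r=True F(s)=True s=False !X(r)=True X(r)=False
s_2={q}: ((F(r) U F(s)) U !X(r))=True (F(r) U F(s))=True F(r)=True r=False F(s)=True s=False !X(r)=False X(r)=True
s_3={q,r,s}: ((F(r) U F(s)) U !X(r))=True (F(r) U F(s))=True F(r)=True r=True F(s)=True s=True !X(r)=True X(r)=False
s_4={s}: ((F(r) U F(s)) U !X(r))=True (F(r) U F(s))=True F(r)=False r=False F(s)=True s=True !X(r)=True X(r)=False

Answer: true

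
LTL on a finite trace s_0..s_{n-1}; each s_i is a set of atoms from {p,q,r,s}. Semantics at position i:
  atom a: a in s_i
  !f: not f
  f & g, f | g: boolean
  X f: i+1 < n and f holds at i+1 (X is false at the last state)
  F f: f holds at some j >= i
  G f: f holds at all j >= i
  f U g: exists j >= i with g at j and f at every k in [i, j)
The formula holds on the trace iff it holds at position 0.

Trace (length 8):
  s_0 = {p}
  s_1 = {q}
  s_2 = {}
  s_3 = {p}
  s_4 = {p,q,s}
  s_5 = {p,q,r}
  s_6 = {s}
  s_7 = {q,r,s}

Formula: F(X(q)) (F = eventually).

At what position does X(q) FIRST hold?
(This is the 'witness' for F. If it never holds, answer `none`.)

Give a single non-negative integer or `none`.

s_0={p}: X(q)=True q=False
s_1={q}: X(q)=False q=True
s_2={}: X(q)=False q=False
s_3={p}: X(q)=True q=False
s_4={p,q,s}: X(q)=True q=True
s_5={p,q,r}: X(q)=False q=True
s_6={s}: X(q)=True q=False
s_7={q,r,s}: X(q)=False q=True
F(X(q)) holds; first witness at position 0.

Answer: 0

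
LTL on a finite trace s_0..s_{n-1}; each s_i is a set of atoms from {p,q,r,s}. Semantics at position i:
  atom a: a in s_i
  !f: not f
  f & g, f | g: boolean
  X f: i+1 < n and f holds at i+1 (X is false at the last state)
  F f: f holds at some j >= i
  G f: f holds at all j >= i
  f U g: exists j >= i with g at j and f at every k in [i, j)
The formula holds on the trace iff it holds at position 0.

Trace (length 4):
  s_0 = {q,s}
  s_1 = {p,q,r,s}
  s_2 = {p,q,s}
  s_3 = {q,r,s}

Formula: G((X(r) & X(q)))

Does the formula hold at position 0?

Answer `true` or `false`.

s_0={q,s}: G((X(r) & X(q)))=False (X(r) & X(q))=True X(r)=True r=False X(q)=True q=True
s_1={p,q,r,s}: G((X(r) & X(q)))=False (X(r) & X(q))=False X(r)=False r=True X(q)=True q=True
s_2={p,q,s}: G((X(r) & X(q)))=False (X(r) & X(q))=True X(r)=True r=False X(q)=True q=True
s_3={q,r,s}: G((X(r) & X(q)))=False (X(r) & X(q))=False X(r)=False r=True X(q)=False q=True

Answer: false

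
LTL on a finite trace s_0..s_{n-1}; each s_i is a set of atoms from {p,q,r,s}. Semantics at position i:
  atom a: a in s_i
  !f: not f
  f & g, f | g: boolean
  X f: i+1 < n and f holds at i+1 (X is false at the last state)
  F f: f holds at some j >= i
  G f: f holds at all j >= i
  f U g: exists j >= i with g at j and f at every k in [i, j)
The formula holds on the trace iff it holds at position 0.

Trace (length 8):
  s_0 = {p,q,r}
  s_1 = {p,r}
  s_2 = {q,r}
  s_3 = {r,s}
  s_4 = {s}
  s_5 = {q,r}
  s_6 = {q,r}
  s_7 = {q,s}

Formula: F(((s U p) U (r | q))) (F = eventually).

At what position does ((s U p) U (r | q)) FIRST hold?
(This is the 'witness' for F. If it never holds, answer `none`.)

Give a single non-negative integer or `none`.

Answer: 0

Derivation:
s_0={p,q,r}: ((s U p) U (r | q))=True (s U p)=True s=False p=True (r | q)=True r=True q=True
s_1={p,r}: ((s U p) U (r | q))=True (s U p)=True s=False p=True (r | q)=True r=True q=False
s_2={q,r}: ((s U p) U (r | q))=True (s U p)=False s=False p=False (r | q)=True r=True q=True
s_3={r,s}: ((s U p) U (r | q))=True (s U p)=False s=True p=False (r | q)=True r=True q=False
s_4={s}: ((s U p) U (r | q))=False (s U p)=False s=True p=False (r | q)=False r=False q=False
s_5={q,r}: ((s U p) U (r | q))=True (s U p)=False s=False p=False (r | q)=True r=True q=True
s_6={q,r}: ((s U p) U (r | q))=True (s U p)=False s=False p=False (r | q)=True r=True q=True
s_7={q,s}: ((s U p) U (r | q))=True (s U p)=False s=True p=False (r | q)=True r=False q=True
F(((s U p) U (r | q))) holds; first witness at position 0.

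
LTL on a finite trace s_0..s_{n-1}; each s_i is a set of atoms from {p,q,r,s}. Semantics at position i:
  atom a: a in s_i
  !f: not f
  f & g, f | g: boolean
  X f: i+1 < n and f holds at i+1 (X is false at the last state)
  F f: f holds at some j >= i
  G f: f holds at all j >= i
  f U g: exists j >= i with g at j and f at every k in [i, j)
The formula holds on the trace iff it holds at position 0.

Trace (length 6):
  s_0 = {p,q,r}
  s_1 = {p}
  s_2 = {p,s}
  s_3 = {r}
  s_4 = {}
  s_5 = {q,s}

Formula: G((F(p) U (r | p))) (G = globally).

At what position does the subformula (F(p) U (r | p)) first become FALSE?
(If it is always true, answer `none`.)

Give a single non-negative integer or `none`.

Answer: 4

Derivation:
s_0={p,q,r}: (F(p) U (r | p))=True F(p)=True p=True (r | p)=True r=True
s_1={p}: (F(p) U (r | p))=True F(p)=True p=True (r | p)=True r=False
s_2={p,s}: (F(p) U (r | p))=True F(p)=True p=True (r | p)=True r=False
s_3={r}: (F(p) U (r | p))=True F(p)=False p=False (r | p)=True r=True
s_4={}: (F(p) U (r | p))=False F(p)=False p=False (r | p)=False r=False
s_5={q,s}: (F(p) U (r | p))=False F(p)=False p=False (r | p)=False r=False
G((F(p) U (r | p))) holds globally = False
First violation at position 4.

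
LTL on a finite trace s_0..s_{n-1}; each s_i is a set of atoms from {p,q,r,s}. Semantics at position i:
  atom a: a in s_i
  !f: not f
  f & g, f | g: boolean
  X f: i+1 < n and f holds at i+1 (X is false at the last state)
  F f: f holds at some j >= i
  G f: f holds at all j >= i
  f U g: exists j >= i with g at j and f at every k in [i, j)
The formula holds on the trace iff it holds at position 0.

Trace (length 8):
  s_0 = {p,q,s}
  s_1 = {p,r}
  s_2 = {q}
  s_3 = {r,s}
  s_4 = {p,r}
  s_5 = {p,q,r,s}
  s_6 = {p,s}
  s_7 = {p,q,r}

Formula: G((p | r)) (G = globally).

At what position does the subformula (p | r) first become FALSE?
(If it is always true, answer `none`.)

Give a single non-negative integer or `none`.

s_0={p,q,s}: (p | r)=True p=True r=False
s_1={p,r}: (p | r)=True p=True r=True
s_2={q}: (p | r)=False p=False r=False
s_3={r,s}: (p | r)=True p=False r=True
s_4={p,r}: (p | r)=True p=True r=True
s_5={p,q,r,s}: (p | r)=True p=True r=True
s_6={p,s}: (p | r)=True p=True r=False
s_7={p,q,r}: (p | r)=True p=True r=True
G((p | r)) holds globally = False
First violation at position 2.

Answer: 2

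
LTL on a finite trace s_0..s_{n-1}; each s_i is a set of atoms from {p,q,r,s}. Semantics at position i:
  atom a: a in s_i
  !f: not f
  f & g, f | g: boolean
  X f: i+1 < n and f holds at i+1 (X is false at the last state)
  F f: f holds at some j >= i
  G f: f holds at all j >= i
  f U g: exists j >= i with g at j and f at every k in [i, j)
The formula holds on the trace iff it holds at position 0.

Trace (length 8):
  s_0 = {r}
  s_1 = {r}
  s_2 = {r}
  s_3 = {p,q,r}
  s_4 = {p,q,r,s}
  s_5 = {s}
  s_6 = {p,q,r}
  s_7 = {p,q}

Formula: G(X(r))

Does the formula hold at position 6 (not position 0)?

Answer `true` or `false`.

s_0={r}: G(X(r))=False X(r)=True r=True
s_1={r}: G(X(r))=False X(r)=True r=True
s_2={r}: G(X(r))=False X(r)=True r=True
s_3={p,q,r}: G(X(r))=False X(r)=True r=True
s_4={p,q,r,s}: G(X(r))=False X(r)=False r=True
s_5={s}: G(X(r))=False X(r)=True r=False
s_6={p,q,r}: G(X(r))=False X(r)=False r=True
s_7={p,q}: G(X(r))=False X(r)=False r=False
Evaluating at position 6: result = False

Answer: false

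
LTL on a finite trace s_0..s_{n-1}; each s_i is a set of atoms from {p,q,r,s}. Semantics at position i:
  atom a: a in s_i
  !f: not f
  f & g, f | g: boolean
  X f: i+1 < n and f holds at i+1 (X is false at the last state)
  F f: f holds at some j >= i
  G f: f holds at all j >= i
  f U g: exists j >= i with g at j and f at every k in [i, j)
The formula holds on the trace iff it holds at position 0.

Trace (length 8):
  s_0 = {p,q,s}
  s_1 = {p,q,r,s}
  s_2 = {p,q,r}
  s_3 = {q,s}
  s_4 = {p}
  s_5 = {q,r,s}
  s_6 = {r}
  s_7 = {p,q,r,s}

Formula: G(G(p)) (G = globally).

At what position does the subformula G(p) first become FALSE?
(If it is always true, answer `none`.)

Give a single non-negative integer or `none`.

Answer: 0

Derivation:
s_0={p,q,s}: G(p)=False p=True
s_1={p,q,r,s}: G(p)=False p=True
s_2={p,q,r}: G(p)=False p=True
s_3={q,s}: G(p)=False p=False
s_4={p}: G(p)=False p=True
s_5={q,r,s}: G(p)=False p=False
s_6={r}: G(p)=False p=False
s_7={p,q,r,s}: G(p)=True p=True
G(G(p)) holds globally = False
First violation at position 0.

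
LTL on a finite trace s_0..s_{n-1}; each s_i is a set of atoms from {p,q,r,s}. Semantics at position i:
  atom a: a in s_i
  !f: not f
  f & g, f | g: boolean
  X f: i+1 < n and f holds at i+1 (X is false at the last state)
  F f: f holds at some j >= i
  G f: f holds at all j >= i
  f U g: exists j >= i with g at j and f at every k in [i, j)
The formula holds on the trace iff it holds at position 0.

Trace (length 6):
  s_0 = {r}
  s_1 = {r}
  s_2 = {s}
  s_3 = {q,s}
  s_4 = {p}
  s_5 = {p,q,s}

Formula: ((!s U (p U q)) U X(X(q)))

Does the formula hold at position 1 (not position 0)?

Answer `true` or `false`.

s_0={r}: ((!s U (p U q)) U X(X(q)))=False (!s U (p U q))=False !s=True s=False (p U q)=False p=False q=False X(X(q))=False X(q)=False
s_1={r}: ((!s U (p U q)) U X(X(q)))=True (!s U (p U q))=False !s=True s=False (p U q)=False p=False q=False X(X(q))=True X(q)=False
s_2={s}: ((!s U (p U q)) U X(X(q)))=False (!s U (p U q))=False !s=False s=True (p U q)=False p=False q=False X(X(q))=False X(q)=True
s_3={q,s}: ((!s U (p U q)) U X(X(q)))=True (!s U (p U q))=True !s=False s=True (p U q)=True p=False q=True X(X(q))=True X(q)=False
s_4={p}: ((!s U (p U q)) U X(X(q)))=False (!s U (p U q))=True !s=True s=False (p U q)=True p=True q=False X(X(q))=False X(q)=True
s_5={p,q,s}: ((!s U (p U q)) U X(X(q)))=False (!s U (p U q))=True !s=False s=True (p U q)=True p=True q=True X(X(q))=False X(q)=False
Evaluating at position 1: result = True

Answer: true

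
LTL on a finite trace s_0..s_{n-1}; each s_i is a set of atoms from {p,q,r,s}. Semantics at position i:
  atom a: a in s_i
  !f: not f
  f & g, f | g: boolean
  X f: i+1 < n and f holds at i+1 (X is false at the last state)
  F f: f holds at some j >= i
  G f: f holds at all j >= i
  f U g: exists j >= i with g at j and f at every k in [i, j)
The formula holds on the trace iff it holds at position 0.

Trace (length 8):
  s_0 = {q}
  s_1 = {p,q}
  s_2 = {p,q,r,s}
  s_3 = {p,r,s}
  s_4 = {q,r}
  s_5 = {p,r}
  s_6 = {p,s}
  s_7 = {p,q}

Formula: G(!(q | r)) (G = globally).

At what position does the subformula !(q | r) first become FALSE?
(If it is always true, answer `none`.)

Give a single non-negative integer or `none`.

Answer: 0

Derivation:
s_0={q}: !(q | r)=False (q | r)=True q=True r=False
s_1={p,q}: !(q | r)=False (q | r)=True q=True r=False
s_2={p,q,r,s}: !(q | r)=False (q | r)=True q=True r=True
s_3={p,r,s}: !(q | r)=False (q | r)=True q=False r=True
s_4={q,r}: !(q | r)=False (q | r)=True q=True r=True
s_5={p,r}: !(q | r)=False (q | r)=True q=False r=True
s_6={p,s}: !(q | r)=True (q | r)=False q=False r=False
s_7={p,q}: !(q | r)=False (q | r)=True q=True r=False
G(!(q | r)) holds globally = False
First violation at position 0.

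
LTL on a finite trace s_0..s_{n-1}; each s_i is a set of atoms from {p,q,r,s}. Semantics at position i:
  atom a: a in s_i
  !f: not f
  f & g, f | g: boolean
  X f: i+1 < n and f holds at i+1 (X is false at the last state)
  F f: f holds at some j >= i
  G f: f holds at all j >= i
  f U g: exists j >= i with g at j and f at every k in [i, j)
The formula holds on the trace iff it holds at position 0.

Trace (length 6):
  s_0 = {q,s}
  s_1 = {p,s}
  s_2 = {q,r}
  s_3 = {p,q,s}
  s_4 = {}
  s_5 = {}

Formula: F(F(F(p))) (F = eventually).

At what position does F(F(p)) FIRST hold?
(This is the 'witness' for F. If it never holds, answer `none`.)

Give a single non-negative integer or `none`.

Answer: 0

Derivation:
s_0={q,s}: F(F(p))=True F(p)=True p=False
s_1={p,s}: F(F(p))=True F(p)=True p=True
s_2={q,r}: F(F(p))=True F(p)=True p=False
s_3={p,q,s}: F(F(p))=True F(p)=True p=True
s_4={}: F(F(p))=False F(p)=False p=False
s_5={}: F(F(p))=False F(p)=False p=False
F(F(F(p))) holds; first witness at position 0.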